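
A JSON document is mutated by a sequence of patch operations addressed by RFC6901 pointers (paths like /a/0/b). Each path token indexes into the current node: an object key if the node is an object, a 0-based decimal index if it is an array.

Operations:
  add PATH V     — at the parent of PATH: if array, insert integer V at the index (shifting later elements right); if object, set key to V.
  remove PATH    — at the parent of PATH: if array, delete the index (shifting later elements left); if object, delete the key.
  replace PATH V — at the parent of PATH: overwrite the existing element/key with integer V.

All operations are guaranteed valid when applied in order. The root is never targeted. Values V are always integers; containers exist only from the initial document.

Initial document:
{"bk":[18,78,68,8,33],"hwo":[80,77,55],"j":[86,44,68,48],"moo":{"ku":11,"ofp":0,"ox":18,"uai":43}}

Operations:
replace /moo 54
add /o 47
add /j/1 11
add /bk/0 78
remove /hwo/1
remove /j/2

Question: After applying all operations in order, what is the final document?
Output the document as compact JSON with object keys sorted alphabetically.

After op 1 (replace /moo 54): {"bk":[18,78,68,8,33],"hwo":[80,77,55],"j":[86,44,68,48],"moo":54}
After op 2 (add /o 47): {"bk":[18,78,68,8,33],"hwo":[80,77,55],"j":[86,44,68,48],"moo":54,"o":47}
After op 3 (add /j/1 11): {"bk":[18,78,68,8,33],"hwo":[80,77,55],"j":[86,11,44,68,48],"moo":54,"o":47}
After op 4 (add /bk/0 78): {"bk":[78,18,78,68,8,33],"hwo":[80,77,55],"j":[86,11,44,68,48],"moo":54,"o":47}
After op 5 (remove /hwo/1): {"bk":[78,18,78,68,8,33],"hwo":[80,55],"j":[86,11,44,68,48],"moo":54,"o":47}
After op 6 (remove /j/2): {"bk":[78,18,78,68,8,33],"hwo":[80,55],"j":[86,11,68,48],"moo":54,"o":47}

Answer: {"bk":[78,18,78,68,8,33],"hwo":[80,55],"j":[86,11,68,48],"moo":54,"o":47}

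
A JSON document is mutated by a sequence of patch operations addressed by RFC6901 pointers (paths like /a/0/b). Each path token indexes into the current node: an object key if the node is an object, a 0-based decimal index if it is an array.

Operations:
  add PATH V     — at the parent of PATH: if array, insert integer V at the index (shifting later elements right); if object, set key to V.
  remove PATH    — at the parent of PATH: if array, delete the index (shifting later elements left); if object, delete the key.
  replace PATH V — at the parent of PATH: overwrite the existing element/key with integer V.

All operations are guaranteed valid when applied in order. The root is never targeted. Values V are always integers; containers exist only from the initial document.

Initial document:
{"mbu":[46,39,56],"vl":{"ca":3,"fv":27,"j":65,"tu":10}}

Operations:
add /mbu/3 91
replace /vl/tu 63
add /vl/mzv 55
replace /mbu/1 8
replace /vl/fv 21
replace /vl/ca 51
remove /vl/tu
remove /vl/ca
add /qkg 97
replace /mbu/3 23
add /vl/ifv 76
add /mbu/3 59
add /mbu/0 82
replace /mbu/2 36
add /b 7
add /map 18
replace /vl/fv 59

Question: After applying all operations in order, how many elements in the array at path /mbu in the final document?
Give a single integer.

After op 1 (add /mbu/3 91): {"mbu":[46,39,56,91],"vl":{"ca":3,"fv":27,"j":65,"tu":10}}
After op 2 (replace /vl/tu 63): {"mbu":[46,39,56,91],"vl":{"ca":3,"fv":27,"j":65,"tu":63}}
After op 3 (add /vl/mzv 55): {"mbu":[46,39,56,91],"vl":{"ca":3,"fv":27,"j":65,"mzv":55,"tu":63}}
After op 4 (replace /mbu/1 8): {"mbu":[46,8,56,91],"vl":{"ca":3,"fv":27,"j":65,"mzv":55,"tu":63}}
After op 5 (replace /vl/fv 21): {"mbu":[46,8,56,91],"vl":{"ca":3,"fv":21,"j":65,"mzv":55,"tu":63}}
After op 6 (replace /vl/ca 51): {"mbu":[46,8,56,91],"vl":{"ca":51,"fv":21,"j":65,"mzv":55,"tu":63}}
After op 7 (remove /vl/tu): {"mbu":[46,8,56,91],"vl":{"ca":51,"fv":21,"j":65,"mzv":55}}
After op 8 (remove /vl/ca): {"mbu":[46,8,56,91],"vl":{"fv":21,"j":65,"mzv":55}}
After op 9 (add /qkg 97): {"mbu":[46,8,56,91],"qkg":97,"vl":{"fv":21,"j":65,"mzv":55}}
After op 10 (replace /mbu/3 23): {"mbu":[46,8,56,23],"qkg":97,"vl":{"fv":21,"j":65,"mzv":55}}
After op 11 (add /vl/ifv 76): {"mbu":[46,8,56,23],"qkg":97,"vl":{"fv":21,"ifv":76,"j":65,"mzv":55}}
After op 12 (add /mbu/3 59): {"mbu":[46,8,56,59,23],"qkg":97,"vl":{"fv":21,"ifv":76,"j":65,"mzv":55}}
After op 13 (add /mbu/0 82): {"mbu":[82,46,8,56,59,23],"qkg":97,"vl":{"fv":21,"ifv":76,"j":65,"mzv":55}}
After op 14 (replace /mbu/2 36): {"mbu":[82,46,36,56,59,23],"qkg":97,"vl":{"fv":21,"ifv":76,"j":65,"mzv":55}}
After op 15 (add /b 7): {"b":7,"mbu":[82,46,36,56,59,23],"qkg":97,"vl":{"fv":21,"ifv":76,"j":65,"mzv":55}}
After op 16 (add /map 18): {"b":7,"map":18,"mbu":[82,46,36,56,59,23],"qkg":97,"vl":{"fv":21,"ifv":76,"j":65,"mzv":55}}
After op 17 (replace /vl/fv 59): {"b":7,"map":18,"mbu":[82,46,36,56,59,23],"qkg":97,"vl":{"fv":59,"ifv":76,"j":65,"mzv":55}}
Size at path /mbu: 6

Answer: 6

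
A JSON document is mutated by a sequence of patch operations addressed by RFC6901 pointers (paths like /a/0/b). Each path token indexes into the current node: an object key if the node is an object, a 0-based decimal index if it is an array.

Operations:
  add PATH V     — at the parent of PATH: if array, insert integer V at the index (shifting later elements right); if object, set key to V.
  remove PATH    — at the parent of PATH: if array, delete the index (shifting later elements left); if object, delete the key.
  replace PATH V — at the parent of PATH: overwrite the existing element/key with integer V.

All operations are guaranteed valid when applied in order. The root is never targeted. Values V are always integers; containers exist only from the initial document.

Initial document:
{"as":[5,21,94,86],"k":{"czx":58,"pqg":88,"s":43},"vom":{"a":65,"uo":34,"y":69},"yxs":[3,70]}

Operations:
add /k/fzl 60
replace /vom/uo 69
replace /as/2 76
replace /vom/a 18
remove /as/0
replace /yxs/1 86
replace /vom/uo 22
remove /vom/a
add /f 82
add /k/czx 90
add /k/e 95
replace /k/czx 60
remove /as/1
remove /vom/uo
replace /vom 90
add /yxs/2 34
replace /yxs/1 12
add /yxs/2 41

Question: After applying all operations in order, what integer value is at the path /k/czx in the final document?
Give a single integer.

After op 1 (add /k/fzl 60): {"as":[5,21,94,86],"k":{"czx":58,"fzl":60,"pqg":88,"s":43},"vom":{"a":65,"uo":34,"y":69},"yxs":[3,70]}
After op 2 (replace /vom/uo 69): {"as":[5,21,94,86],"k":{"czx":58,"fzl":60,"pqg":88,"s":43},"vom":{"a":65,"uo":69,"y":69},"yxs":[3,70]}
After op 3 (replace /as/2 76): {"as":[5,21,76,86],"k":{"czx":58,"fzl":60,"pqg":88,"s":43},"vom":{"a":65,"uo":69,"y":69},"yxs":[3,70]}
After op 4 (replace /vom/a 18): {"as":[5,21,76,86],"k":{"czx":58,"fzl":60,"pqg":88,"s":43},"vom":{"a":18,"uo":69,"y":69},"yxs":[3,70]}
After op 5 (remove /as/0): {"as":[21,76,86],"k":{"czx":58,"fzl":60,"pqg":88,"s":43},"vom":{"a":18,"uo":69,"y":69},"yxs":[3,70]}
After op 6 (replace /yxs/1 86): {"as":[21,76,86],"k":{"czx":58,"fzl":60,"pqg":88,"s":43},"vom":{"a":18,"uo":69,"y":69},"yxs":[3,86]}
After op 7 (replace /vom/uo 22): {"as":[21,76,86],"k":{"czx":58,"fzl":60,"pqg":88,"s":43},"vom":{"a":18,"uo":22,"y":69},"yxs":[3,86]}
After op 8 (remove /vom/a): {"as":[21,76,86],"k":{"czx":58,"fzl":60,"pqg":88,"s":43},"vom":{"uo":22,"y":69},"yxs":[3,86]}
After op 9 (add /f 82): {"as":[21,76,86],"f":82,"k":{"czx":58,"fzl":60,"pqg":88,"s":43},"vom":{"uo":22,"y":69},"yxs":[3,86]}
After op 10 (add /k/czx 90): {"as":[21,76,86],"f":82,"k":{"czx":90,"fzl":60,"pqg":88,"s":43},"vom":{"uo":22,"y":69},"yxs":[3,86]}
After op 11 (add /k/e 95): {"as":[21,76,86],"f":82,"k":{"czx":90,"e":95,"fzl":60,"pqg":88,"s":43},"vom":{"uo":22,"y":69},"yxs":[3,86]}
After op 12 (replace /k/czx 60): {"as":[21,76,86],"f":82,"k":{"czx":60,"e":95,"fzl":60,"pqg":88,"s":43},"vom":{"uo":22,"y":69},"yxs":[3,86]}
After op 13 (remove /as/1): {"as":[21,86],"f":82,"k":{"czx":60,"e":95,"fzl":60,"pqg":88,"s":43},"vom":{"uo":22,"y":69},"yxs":[3,86]}
After op 14 (remove /vom/uo): {"as":[21,86],"f":82,"k":{"czx":60,"e":95,"fzl":60,"pqg":88,"s":43},"vom":{"y":69},"yxs":[3,86]}
After op 15 (replace /vom 90): {"as":[21,86],"f":82,"k":{"czx":60,"e":95,"fzl":60,"pqg":88,"s":43},"vom":90,"yxs":[3,86]}
After op 16 (add /yxs/2 34): {"as":[21,86],"f":82,"k":{"czx":60,"e":95,"fzl":60,"pqg":88,"s":43},"vom":90,"yxs":[3,86,34]}
After op 17 (replace /yxs/1 12): {"as":[21,86],"f":82,"k":{"czx":60,"e":95,"fzl":60,"pqg":88,"s":43},"vom":90,"yxs":[3,12,34]}
After op 18 (add /yxs/2 41): {"as":[21,86],"f":82,"k":{"czx":60,"e":95,"fzl":60,"pqg":88,"s":43},"vom":90,"yxs":[3,12,41,34]}
Value at /k/czx: 60

Answer: 60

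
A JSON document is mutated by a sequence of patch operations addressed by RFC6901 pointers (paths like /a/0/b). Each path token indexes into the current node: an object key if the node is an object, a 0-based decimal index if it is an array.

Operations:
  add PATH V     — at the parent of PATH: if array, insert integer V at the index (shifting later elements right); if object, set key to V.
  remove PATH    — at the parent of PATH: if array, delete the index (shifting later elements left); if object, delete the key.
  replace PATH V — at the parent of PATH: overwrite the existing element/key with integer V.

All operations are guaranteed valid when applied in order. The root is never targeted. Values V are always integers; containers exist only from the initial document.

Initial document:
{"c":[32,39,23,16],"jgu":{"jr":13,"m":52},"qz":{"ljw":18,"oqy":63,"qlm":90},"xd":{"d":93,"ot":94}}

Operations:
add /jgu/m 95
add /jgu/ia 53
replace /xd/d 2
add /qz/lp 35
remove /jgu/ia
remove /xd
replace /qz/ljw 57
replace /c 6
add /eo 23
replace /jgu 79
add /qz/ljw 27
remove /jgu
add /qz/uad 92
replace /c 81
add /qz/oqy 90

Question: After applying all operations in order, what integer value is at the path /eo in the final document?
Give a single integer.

Answer: 23

Derivation:
After op 1 (add /jgu/m 95): {"c":[32,39,23,16],"jgu":{"jr":13,"m":95},"qz":{"ljw":18,"oqy":63,"qlm":90},"xd":{"d":93,"ot":94}}
After op 2 (add /jgu/ia 53): {"c":[32,39,23,16],"jgu":{"ia":53,"jr":13,"m":95},"qz":{"ljw":18,"oqy":63,"qlm":90},"xd":{"d":93,"ot":94}}
After op 3 (replace /xd/d 2): {"c":[32,39,23,16],"jgu":{"ia":53,"jr":13,"m":95},"qz":{"ljw":18,"oqy":63,"qlm":90},"xd":{"d":2,"ot":94}}
After op 4 (add /qz/lp 35): {"c":[32,39,23,16],"jgu":{"ia":53,"jr":13,"m":95},"qz":{"ljw":18,"lp":35,"oqy":63,"qlm":90},"xd":{"d":2,"ot":94}}
After op 5 (remove /jgu/ia): {"c":[32,39,23,16],"jgu":{"jr":13,"m":95},"qz":{"ljw":18,"lp":35,"oqy":63,"qlm":90},"xd":{"d":2,"ot":94}}
After op 6 (remove /xd): {"c":[32,39,23,16],"jgu":{"jr":13,"m":95},"qz":{"ljw":18,"lp":35,"oqy":63,"qlm":90}}
After op 7 (replace /qz/ljw 57): {"c":[32,39,23,16],"jgu":{"jr":13,"m":95},"qz":{"ljw":57,"lp":35,"oqy":63,"qlm":90}}
After op 8 (replace /c 6): {"c":6,"jgu":{"jr":13,"m":95},"qz":{"ljw":57,"lp":35,"oqy":63,"qlm":90}}
After op 9 (add /eo 23): {"c":6,"eo":23,"jgu":{"jr":13,"m":95},"qz":{"ljw":57,"lp":35,"oqy":63,"qlm":90}}
After op 10 (replace /jgu 79): {"c":6,"eo":23,"jgu":79,"qz":{"ljw":57,"lp":35,"oqy":63,"qlm":90}}
After op 11 (add /qz/ljw 27): {"c":6,"eo":23,"jgu":79,"qz":{"ljw":27,"lp":35,"oqy":63,"qlm":90}}
After op 12 (remove /jgu): {"c":6,"eo":23,"qz":{"ljw":27,"lp":35,"oqy":63,"qlm":90}}
After op 13 (add /qz/uad 92): {"c":6,"eo":23,"qz":{"ljw":27,"lp":35,"oqy":63,"qlm":90,"uad":92}}
After op 14 (replace /c 81): {"c":81,"eo":23,"qz":{"ljw":27,"lp":35,"oqy":63,"qlm":90,"uad":92}}
After op 15 (add /qz/oqy 90): {"c":81,"eo":23,"qz":{"ljw":27,"lp":35,"oqy":90,"qlm":90,"uad":92}}
Value at /eo: 23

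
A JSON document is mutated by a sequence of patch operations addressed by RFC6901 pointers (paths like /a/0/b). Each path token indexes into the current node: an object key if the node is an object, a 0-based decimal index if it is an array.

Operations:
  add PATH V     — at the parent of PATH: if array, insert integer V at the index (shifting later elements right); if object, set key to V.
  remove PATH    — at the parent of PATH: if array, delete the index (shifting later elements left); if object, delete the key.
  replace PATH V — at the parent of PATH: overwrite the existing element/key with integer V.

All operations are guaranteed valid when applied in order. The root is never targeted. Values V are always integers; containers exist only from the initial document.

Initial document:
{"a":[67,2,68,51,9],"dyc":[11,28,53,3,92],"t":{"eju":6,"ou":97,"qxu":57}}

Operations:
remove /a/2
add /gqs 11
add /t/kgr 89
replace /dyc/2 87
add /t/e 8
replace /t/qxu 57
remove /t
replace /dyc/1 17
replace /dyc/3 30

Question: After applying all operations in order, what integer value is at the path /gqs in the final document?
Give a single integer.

After op 1 (remove /a/2): {"a":[67,2,51,9],"dyc":[11,28,53,3,92],"t":{"eju":6,"ou":97,"qxu":57}}
After op 2 (add /gqs 11): {"a":[67,2,51,9],"dyc":[11,28,53,3,92],"gqs":11,"t":{"eju":6,"ou":97,"qxu":57}}
After op 3 (add /t/kgr 89): {"a":[67,2,51,9],"dyc":[11,28,53,3,92],"gqs":11,"t":{"eju":6,"kgr":89,"ou":97,"qxu":57}}
After op 4 (replace /dyc/2 87): {"a":[67,2,51,9],"dyc":[11,28,87,3,92],"gqs":11,"t":{"eju":6,"kgr":89,"ou":97,"qxu":57}}
After op 5 (add /t/e 8): {"a":[67,2,51,9],"dyc":[11,28,87,3,92],"gqs":11,"t":{"e":8,"eju":6,"kgr":89,"ou":97,"qxu":57}}
After op 6 (replace /t/qxu 57): {"a":[67,2,51,9],"dyc":[11,28,87,3,92],"gqs":11,"t":{"e":8,"eju":6,"kgr":89,"ou":97,"qxu":57}}
After op 7 (remove /t): {"a":[67,2,51,9],"dyc":[11,28,87,3,92],"gqs":11}
After op 8 (replace /dyc/1 17): {"a":[67,2,51,9],"dyc":[11,17,87,3,92],"gqs":11}
After op 9 (replace /dyc/3 30): {"a":[67,2,51,9],"dyc":[11,17,87,30,92],"gqs":11}
Value at /gqs: 11

Answer: 11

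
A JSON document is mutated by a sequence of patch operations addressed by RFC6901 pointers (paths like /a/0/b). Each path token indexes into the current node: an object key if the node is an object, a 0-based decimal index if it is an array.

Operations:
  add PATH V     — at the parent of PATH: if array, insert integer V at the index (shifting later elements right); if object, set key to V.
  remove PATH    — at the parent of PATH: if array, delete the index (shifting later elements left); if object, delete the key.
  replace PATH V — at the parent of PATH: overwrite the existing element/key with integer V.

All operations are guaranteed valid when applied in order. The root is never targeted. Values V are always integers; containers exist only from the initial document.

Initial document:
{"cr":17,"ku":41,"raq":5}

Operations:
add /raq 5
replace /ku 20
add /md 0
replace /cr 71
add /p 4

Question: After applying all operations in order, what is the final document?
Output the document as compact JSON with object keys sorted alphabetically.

After op 1 (add /raq 5): {"cr":17,"ku":41,"raq":5}
After op 2 (replace /ku 20): {"cr":17,"ku":20,"raq":5}
After op 3 (add /md 0): {"cr":17,"ku":20,"md":0,"raq":5}
After op 4 (replace /cr 71): {"cr":71,"ku":20,"md":0,"raq":5}
After op 5 (add /p 4): {"cr":71,"ku":20,"md":0,"p":4,"raq":5}

Answer: {"cr":71,"ku":20,"md":0,"p":4,"raq":5}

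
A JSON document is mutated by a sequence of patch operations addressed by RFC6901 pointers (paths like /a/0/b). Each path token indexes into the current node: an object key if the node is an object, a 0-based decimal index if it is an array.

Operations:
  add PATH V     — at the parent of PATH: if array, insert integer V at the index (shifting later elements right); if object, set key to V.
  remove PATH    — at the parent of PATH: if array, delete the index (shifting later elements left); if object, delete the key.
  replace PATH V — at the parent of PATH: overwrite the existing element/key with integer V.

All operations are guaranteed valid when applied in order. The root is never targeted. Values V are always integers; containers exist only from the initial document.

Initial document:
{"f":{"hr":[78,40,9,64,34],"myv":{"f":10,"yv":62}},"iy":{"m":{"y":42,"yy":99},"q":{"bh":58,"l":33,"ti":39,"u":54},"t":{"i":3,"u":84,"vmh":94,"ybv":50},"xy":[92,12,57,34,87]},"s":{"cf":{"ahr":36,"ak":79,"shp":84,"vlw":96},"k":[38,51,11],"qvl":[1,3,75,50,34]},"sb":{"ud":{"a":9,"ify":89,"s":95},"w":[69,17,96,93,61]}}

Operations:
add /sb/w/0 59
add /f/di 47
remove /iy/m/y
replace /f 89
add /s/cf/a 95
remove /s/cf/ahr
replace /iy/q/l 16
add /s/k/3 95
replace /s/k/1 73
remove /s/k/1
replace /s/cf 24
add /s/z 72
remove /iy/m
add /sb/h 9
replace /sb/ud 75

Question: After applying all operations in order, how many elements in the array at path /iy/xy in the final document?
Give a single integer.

After op 1 (add /sb/w/0 59): {"f":{"hr":[78,40,9,64,34],"myv":{"f":10,"yv":62}},"iy":{"m":{"y":42,"yy":99},"q":{"bh":58,"l":33,"ti":39,"u":54},"t":{"i":3,"u":84,"vmh":94,"ybv":50},"xy":[92,12,57,34,87]},"s":{"cf":{"ahr":36,"ak":79,"shp":84,"vlw":96},"k":[38,51,11],"qvl":[1,3,75,50,34]},"sb":{"ud":{"a":9,"ify":89,"s":95},"w":[59,69,17,96,93,61]}}
After op 2 (add /f/di 47): {"f":{"di":47,"hr":[78,40,9,64,34],"myv":{"f":10,"yv":62}},"iy":{"m":{"y":42,"yy":99},"q":{"bh":58,"l":33,"ti":39,"u":54},"t":{"i":3,"u":84,"vmh":94,"ybv":50},"xy":[92,12,57,34,87]},"s":{"cf":{"ahr":36,"ak":79,"shp":84,"vlw":96},"k":[38,51,11],"qvl":[1,3,75,50,34]},"sb":{"ud":{"a":9,"ify":89,"s":95},"w":[59,69,17,96,93,61]}}
After op 3 (remove /iy/m/y): {"f":{"di":47,"hr":[78,40,9,64,34],"myv":{"f":10,"yv":62}},"iy":{"m":{"yy":99},"q":{"bh":58,"l":33,"ti":39,"u":54},"t":{"i":3,"u":84,"vmh":94,"ybv":50},"xy":[92,12,57,34,87]},"s":{"cf":{"ahr":36,"ak":79,"shp":84,"vlw":96},"k":[38,51,11],"qvl":[1,3,75,50,34]},"sb":{"ud":{"a":9,"ify":89,"s":95},"w":[59,69,17,96,93,61]}}
After op 4 (replace /f 89): {"f":89,"iy":{"m":{"yy":99},"q":{"bh":58,"l":33,"ti":39,"u":54},"t":{"i":3,"u":84,"vmh":94,"ybv":50},"xy":[92,12,57,34,87]},"s":{"cf":{"ahr":36,"ak":79,"shp":84,"vlw":96},"k":[38,51,11],"qvl":[1,3,75,50,34]},"sb":{"ud":{"a":9,"ify":89,"s":95},"w":[59,69,17,96,93,61]}}
After op 5 (add /s/cf/a 95): {"f":89,"iy":{"m":{"yy":99},"q":{"bh":58,"l":33,"ti":39,"u":54},"t":{"i":3,"u":84,"vmh":94,"ybv":50},"xy":[92,12,57,34,87]},"s":{"cf":{"a":95,"ahr":36,"ak":79,"shp":84,"vlw":96},"k":[38,51,11],"qvl":[1,3,75,50,34]},"sb":{"ud":{"a":9,"ify":89,"s":95},"w":[59,69,17,96,93,61]}}
After op 6 (remove /s/cf/ahr): {"f":89,"iy":{"m":{"yy":99},"q":{"bh":58,"l":33,"ti":39,"u":54},"t":{"i":3,"u":84,"vmh":94,"ybv":50},"xy":[92,12,57,34,87]},"s":{"cf":{"a":95,"ak":79,"shp":84,"vlw":96},"k":[38,51,11],"qvl":[1,3,75,50,34]},"sb":{"ud":{"a":9,"ify":89,"s":95},"w":[59,69,17,96,93,61]}}
After op 7 (replace /iy/q/l 16): {"f":89,"iy":{"m":{"yy":99},"q":{"bh":58,"l":16,"ti":39,"u":54},"t":{"i":3,"u":84,"vmh":94,"ybv":50},"xy":[92,12,57,34,87]},"s":{"cf":{"a":95,"ak":79,"shp":84,"vlw":96},"k":[38,51,11],"qvl":[1,3,75,50,34]},"sb":{"ud":{"a":9,"ify":89,"s":95},"w":[59,69,17,96,93,61]}}
After op 8 (add /s/k/3 95): {"f":89,"iy":{"m":{"yy":99},"q":{"bh":58,"l":16,"ti":39,"u":54},"t":{"i":3,"u":84,"vmh":94,"ybv":50},"xy":[92,12,57,34,87]},"s":{"cf":{"a":95,"ak":79,"shp":84,"vlw":96},"k":[38,51,11,95],"qvl":[1,3,75,50,34]},"sb":{"ud":{"a":9,"ify":89,"s":95},"w":[59,69,17,96,93,61]}}
After op 9 (replace /s/k/1 73): {"f":89,"iy":{"m":{"yy":99},"q":{"bh":58,"l":16,"ti":39,"u":54},"t":{"i":3,"u":84,"vmh":94,"ybv":50},"xy":[92,12,57,34,87]},"s":{"cf":{"a":95,"ak":79,"shp":84,"vlw":96},"k":[38,73,11,95],"qvl":[1,3,75,50,34]},"sb":{"ud":{"a":9,"ify":89,"s":95},"w":[59,69,17,96,93,61]}}
After op 10 (remove /s/k/1): {"f":89,"iy":{"m":{"yy":99},"q":{"bh":58,"l":16,"ti":39,"u":54},"t":{"i":3,"u":84,"vmh":94,"ybv":50},"xy":[92,12,57,34,87]},"s":{"cf":{"a":95,"ak":79,"shp":84,"vlw":96},"k":[38,11,95],"qvl":[1,3,75,50,34]},"sb":{"ud":{"a":9,"ify":89,"s":95},"w":[59,69,17,96,93,61]}}
After op 11 (replace /s/cf 24): {"f":89,"iy":{"m":{"yy":99},"q":{"bh":58,"l":16,"ti":39,"u":54},"t":{"i":3,"u":84,"vmh":94,"ybv":50},"xy":[92,12,57,34,87]},"s":{"cf":24,"k":[38,11,95],"qvl":[1,3,75,50,34]},"sb":{"ud":{"a":9,"ify":89,"s":95},"w":[59,69,17,96,93,61]}}
After op 12 (add /s/z 72): {"f":89,"iy":{"m":{"yy":99},"q":{"bh":58,"l":16,"ti":39,"u":54},"t":{"i":3,"u":84,"vmh":94,"ybv":50},"xy":[92,12,57,34,87]},"s":{"cf":24,"k":[38,11,95],"qvl":[1,3,75,50,34],"z":72},"sb":{"ud":{"a":9,"ify":89,"s":95},"w":[59,69,17,96,93,61]}}
After op 13 (remove /iy/m): {"f":89,"iy":{"q":{"bh":58,"l":16,"ti":39,"u":54},"t":{"i":3,"u":84,"vmh":94,"ybv":50},"xy":[92,12,57,34,87]},"s":{"cf":24,"k":[38,11,95],"qvl":[1,3,75,50,34],"z":72},"sb":{"ud":{"a":9,"ify":89,"s":95},"w":[59,69,17,96,93,61]}}
After op 14 (add /sb/h 9): {"f":89,"iy":{"q":{"bh":58,"l":16,"ti":39,"u":54},"t":{"i":3,"u":84,"vmh":94,"ybv":50},"xy":[92,12,57,34,87]},"s":{"cf":24,"k":[38,11,95],"qvl":[1,3,75,50,34],"z":72},"sb":{"h":9,"ud":{"a":9,"ify":89,"s":95},"w":[59,69,17,96,93,61]}}
After op 15 (replace /sb/ud 75): {"f":89,"iy":{"q":{"bh":58,"l":16,"ti":39,"u":54},"t":{"i":3,"u":84,"vmh":94,"ybv":50},"xy":[92,12,57,34,87]},"s":{"cf":24,"k":[38,11,95],"qvl":[1,3,75,50,34],"z":72},"sb":{"h":9,"ud":75,"w":[59,69,17,96,93,61]}}
Size at path /iy/xy: 5

Answer: 5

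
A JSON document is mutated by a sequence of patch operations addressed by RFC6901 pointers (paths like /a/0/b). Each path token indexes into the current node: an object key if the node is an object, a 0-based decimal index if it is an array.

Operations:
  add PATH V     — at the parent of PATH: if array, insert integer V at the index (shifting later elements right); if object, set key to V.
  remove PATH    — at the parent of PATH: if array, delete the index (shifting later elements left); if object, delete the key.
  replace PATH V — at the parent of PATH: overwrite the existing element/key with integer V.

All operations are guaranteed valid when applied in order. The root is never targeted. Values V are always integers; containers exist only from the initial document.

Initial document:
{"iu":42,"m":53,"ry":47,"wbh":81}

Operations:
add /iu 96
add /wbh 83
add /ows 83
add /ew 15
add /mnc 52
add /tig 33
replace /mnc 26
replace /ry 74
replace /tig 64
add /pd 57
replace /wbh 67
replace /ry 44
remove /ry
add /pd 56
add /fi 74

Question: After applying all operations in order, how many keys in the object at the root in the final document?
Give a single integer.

Answer: 9

Derivation:
After op 1 (add /iu 96): {"iu":96,"m":53,"ry":47,"wbh":81}
After op 2 (add /wbh 83): {"iu":96,"m":53,"ry":47,"wbh":83}
After op 3 (add /ows 83): {"iu":96,"m":53,"ows":83,"ry":47,"wbh":83}
After op 4 (add /ew 15): {"ew":15,"iu":96,"m":53,"ows":83,"ry":47,"wbh":83}
After op 5 (add /mnc 52): {"ew":15,"iu":96,"m":53,"mnc":52,"ows":83,"ry":47,"wbh":83}
After op 6 (add /tig 33): {"ew":15,"iu":96,"m":53,"mnc":52,"ows":83,"ry":47,"tig":33,"wbh":83}
After op 7 (replace /mnc 26): {"ew":15,"iu":96,"m":53,"mnc":26,"ows":83,"ry":47,"tig":33,"wbh":83}
After op 8 (replace /ry 74): {"ew":15,"iu":96,"m":53,"mnc":26,"ows":83,"ry":74,"tig":33,"wbh":83}
After op 9 (replace /tig 64): {"ew":15,"iu":96,"m":53,"mnc":26,"ows":83,"ry":74,"tig":64,"wbh":83}
After op 10 (add /pd 57): {"ew":15,"iu":96,"m":53,"mnc":26,"ows":83,"pd":57,"ry":74,"tig":64,"wbh":83}
After op 11 (replace /wbh 67): {"ew":15,"iu":96,"m":53,"mnc":26,"ows":83,"pd":57,"ry":74,"tig":64,"wbh":67}
After op 12 (replace /ry 44): {"ew":15,"iu":96,"m":53,"mnc":26,"ows":83,"pd":57,"ry":44,"tig":64,"wbh":67}
After op 13 (remove /ry): {"ew":15,"iu":96,"m":53,"mnc":26,"ows":83,"pd":57,"tig":64,"wbh":67}
After op 14 (add /pd 56): {"ew":15,"iu":96,"m":53,"mnc":26,"ows":83,"pd":56,"tig":64,"wbh":67}
After op 15 (add /fi 74): {"ew":15,"fi":74,"iu":96,"m":53,"mnc":26,"ows":83,"pd":56,"tig":64,"wbh":67}
Size at the root: 9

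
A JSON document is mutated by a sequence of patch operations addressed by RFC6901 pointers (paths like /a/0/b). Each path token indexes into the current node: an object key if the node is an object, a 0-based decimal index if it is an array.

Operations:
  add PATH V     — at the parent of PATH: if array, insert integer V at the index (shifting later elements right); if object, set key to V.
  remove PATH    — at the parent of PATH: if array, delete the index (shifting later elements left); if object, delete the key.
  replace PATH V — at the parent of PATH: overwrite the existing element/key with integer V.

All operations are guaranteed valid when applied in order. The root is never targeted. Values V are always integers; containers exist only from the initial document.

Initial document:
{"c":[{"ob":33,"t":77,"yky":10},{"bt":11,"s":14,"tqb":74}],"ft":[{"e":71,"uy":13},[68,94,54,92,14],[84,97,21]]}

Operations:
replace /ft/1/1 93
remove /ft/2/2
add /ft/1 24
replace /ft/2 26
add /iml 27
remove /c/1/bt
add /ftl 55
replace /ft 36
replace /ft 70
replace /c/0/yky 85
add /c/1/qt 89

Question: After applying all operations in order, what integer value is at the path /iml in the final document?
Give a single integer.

After op 1 (replace /ft/1/1 93): {"c":[{"ob":33,"t":77,"yky":10},{"bt":11,"s":14,"tqb":74}],"ft":[{"e":71,"uy":13},[68,93,54,92,14],[84,97,21]]}
After op 2 (remove /ft/2/2): {"c":[{"ob":33,"t":77,"yky":10},{"bt":11,"s":14,"tqb":74}],"ft":[{"e":71,"uy":13},[68,93,54,92,14],[84,97]]}
After op 3 (add /ft/1 24): {"c":[{"ob":33,"t":77,"yky":10},{"bt":11,"s":14,"tqb":74}],"ft":[{"e":71,"uy":13},24,[68,93,54,92,14],[84,97]]}
After op 4 (replace /ft/2 26): {"c":[{"ob":33,"t":77,"yky":10},{"bt":11,"s":14,"tqb":74}],"ft":[{"e":71,"uy":13},24,26,[84,97]]}
After op 5 (add /iml 27): {"c":[{"ob":33,"t":77,"yky":10},{"bt":11,"s":14,"tqb":74}],"ft":[{"e":71,"uy":13},24,26,[84,97]],"iml":27}
After op 6 (remove /c/1/bt): {"c":[{"ob":33,"t":77,"yky":10},{"s":14,"tqb":74}],"ft":[{"e":71,"uy":13},24,26,[84,97]],"iml":27}
After op 7 (add /ftl 55): {"c":[{"ob":33,"t":77,"yky":10},{"s":14,"tqb":74}],"ft":[{"e":71,"uy":13},24,26,[84,97]],"ftl":55,"iml":27}
After op 8 (replace /ft 36): {"c":[{"ob":33,"t":77,"yky":10},{"s":14,"tqb":74}],"ft":36,"ftl":55,"iml":27}
After op 9 (replace /ft 70): {"c":[{"ob":33,"t":77,"yky":10},{"s":14,"tqb":74}],"ft":70,"ftl":55,"iml":27}
After op 10 (replace /c/0/yky 85): {"c":[{"ob":33,"t":77,"yky":85},{"s":14,"tqb":74}],"ft":70,"ftl":55,"iml":27}
After op 11 (add /c/1/qt 89): {"c":[{"ob":33,"t":77,"yky":85},{"qt":89,"s":14,"tqb":74}],"ft":70,"ftl":55,"iml":27}
Value at /iml: 27

Answer: 27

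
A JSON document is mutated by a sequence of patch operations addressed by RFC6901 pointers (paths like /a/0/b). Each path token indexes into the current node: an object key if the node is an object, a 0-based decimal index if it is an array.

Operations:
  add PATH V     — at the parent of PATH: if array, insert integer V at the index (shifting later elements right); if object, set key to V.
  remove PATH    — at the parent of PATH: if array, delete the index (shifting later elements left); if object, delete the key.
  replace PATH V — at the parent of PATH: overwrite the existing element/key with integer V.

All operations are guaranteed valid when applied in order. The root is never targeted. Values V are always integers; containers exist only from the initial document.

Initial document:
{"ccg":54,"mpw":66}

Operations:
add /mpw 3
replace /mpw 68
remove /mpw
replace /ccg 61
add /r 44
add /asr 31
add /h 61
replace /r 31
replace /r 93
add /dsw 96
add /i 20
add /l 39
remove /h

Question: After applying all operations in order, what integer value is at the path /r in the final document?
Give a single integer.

Answer: 93

Derivation:
After op 1 (add /mpw 3): {"ccg":54,"mpw":3}
After op 2 (replace /mpw 68): {"ccg":54,"mpw":68}
After op 3 (remove /mpw): {"ccg":54}
After op 4 (replace /ccg 61): {"ccg":61}
After op 5 (add /r 44): {"ccg":61,"r":44}
After op 6 (add /asr 31): {"asr":31,"ccg":61,"r":44}
After op 7 (add /h 61): {"asr":31,"ccg":61,"h":61,"r":44}
After op 8 (replace /r 31): {"asr":31,"ccg":61,"h":61,"r":31}
After op 9 (replace /r 93): {"asr":31,"ccg":61,"h":61,"r":93}
After op 10 (add /dsw 96): {"asr":31,"ccg":61,"dsw":96,"h":61,"r":93}
After op 11 (add /i 20): {"asr":31,"ccg":61,"dsw":96,"h":61,"i":20,"r":93}
After op 12 (add /l 39): {"asr":31,"ccg":61,"dsw":96,"h":61,"i":20,"l":39,"r":93}
After op 13 (remove /h): {"asr":31,"ccg":61,"dsw":96,"i":20,"l":39,"r":93}
Value at /r: 93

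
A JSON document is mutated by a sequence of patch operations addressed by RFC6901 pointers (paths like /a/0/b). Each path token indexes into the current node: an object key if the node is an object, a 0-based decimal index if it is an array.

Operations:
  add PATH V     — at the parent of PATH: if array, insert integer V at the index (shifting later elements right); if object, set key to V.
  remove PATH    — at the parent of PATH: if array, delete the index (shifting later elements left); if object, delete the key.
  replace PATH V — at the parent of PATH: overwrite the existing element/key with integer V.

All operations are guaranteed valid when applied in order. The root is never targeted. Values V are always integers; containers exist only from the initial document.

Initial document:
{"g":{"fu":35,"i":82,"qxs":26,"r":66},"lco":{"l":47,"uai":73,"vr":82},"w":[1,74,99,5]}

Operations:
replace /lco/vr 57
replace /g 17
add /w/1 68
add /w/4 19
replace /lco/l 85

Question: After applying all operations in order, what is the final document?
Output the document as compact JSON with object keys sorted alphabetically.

Answer: {"g":17,"lco":{"l":85,"uai":73,"vr":57},"w":[1,68,74,99,19,5]}

Derivation:
After op 1 (replace /lco/vr 57): {"g":{"fu":35,"i":82,"qxs":26,"r":66},"lco":{"l":47,"uai":73,"vr":57},"w":[1,74,99,5]}
After op 2 (replace /g 17): {"g":17,"lco":{"l":47,"uai":73,"vr":57},"w":[1,74,99,5]}
After op 3 (add /w/1 68): {"g":17,"lco":{"l":47,"uai":73,"vr":57},"w":[1,68,74,99,5]}
After op 4 (add /w/4 19): {"g":17,"lco":{"l":47,"uai":73,"vr":57},"w":[1,68,74,99,19,5]}
After op 5 (replace /lco/l 85): {"g":17,"lco":{"l":85,"uai":73,"vr":57},"w":[1,68,74,99,19,5]}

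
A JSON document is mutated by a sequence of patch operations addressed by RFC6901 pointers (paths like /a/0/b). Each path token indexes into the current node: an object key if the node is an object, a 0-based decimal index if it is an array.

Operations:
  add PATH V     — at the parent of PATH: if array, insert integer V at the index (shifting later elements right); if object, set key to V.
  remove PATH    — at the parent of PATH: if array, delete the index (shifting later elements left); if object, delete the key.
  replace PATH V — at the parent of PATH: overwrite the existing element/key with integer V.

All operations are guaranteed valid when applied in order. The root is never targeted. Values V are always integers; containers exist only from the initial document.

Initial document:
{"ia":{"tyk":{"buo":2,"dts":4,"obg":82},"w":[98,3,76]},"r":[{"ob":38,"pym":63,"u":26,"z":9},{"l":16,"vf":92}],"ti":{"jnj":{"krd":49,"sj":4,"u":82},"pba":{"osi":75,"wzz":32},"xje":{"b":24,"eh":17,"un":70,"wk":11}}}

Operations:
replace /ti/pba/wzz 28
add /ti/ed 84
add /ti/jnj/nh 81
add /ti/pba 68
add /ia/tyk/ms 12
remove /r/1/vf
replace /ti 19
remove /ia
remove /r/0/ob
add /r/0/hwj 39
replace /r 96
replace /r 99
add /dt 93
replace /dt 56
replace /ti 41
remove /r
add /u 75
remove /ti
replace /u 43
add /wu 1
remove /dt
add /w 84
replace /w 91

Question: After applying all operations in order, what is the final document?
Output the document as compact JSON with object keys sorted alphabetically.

Answer: {"u":43,"w":91,"wu":1}

Derivation:
After op 1 (replace /ti/pba/wzz 28): {"ia":{"tyk":{"buo":2,"dts":4,"obg":82},"w":[98,3,76]},"r":[{"ob":38,"pym":63,"u":26,"z":9},{"l":16,"vf":92}],"ti":{"jnj":{"krd":49,"sj":4,"u":82},"pba":{"osi":75,"wzz":28},"xje":{"b":24,"eh":17,"un":70,"wk":11}}}
After op 2 (add /ti/ed 84): {"ia":{"tyk":{"buo":2,"dts":4,"obg":82},"w":[98,3,76]},"r":[{"ob":38,"pym":63,"u":26,"z":9},{"l":16,"vf":92}],"ti":{"ed":84,"jnj":{"krd":49,"sj":4,"u":82},"pba":{"osi":75,"wzz":28},"xje":{"b":24,"eh":17,"un":70,"wk":11}}}
After op 3 (add /ti/jnj/nh 81): {"ia":{"tyk":{"buo":2,"dts":4,"obg":82},"w":[98,3,76]},"r":[{"ob":38,"pym":63,"u":26,"z":9},{"l":16,"vf":92}],"ti":{"ed":84,"jnj":{"krd":49,"nh":81,"sj":4,"u":82},"pba":{"osi":75,"wzz":28},"xje":{"b":24,"eh":17,"un":70,"wk":11}}}
After op 4 (add /ti/pba 68): {"ia":{"tyk":{"buo":2,"dts":4,"obg":82},"w":[98,3,76]},"r":[{"ob":38,"pym":63,"u":26,"z":9},{"l":16,"vf":92}],"ti":{"ed":84,"jnj":{"krd":49,"nh":81,"sj":4,"u":82},"pba":68,"xje":{"b":24,"eh":17,"un":70,"wk":11}}}
After op 5 (add /ia/tyk/ms 12): {"ia":{"tyk":{"buo":2,"dts":4,"ms":12,"obg":82},"w":[98,3,76]},"r":[{"ob":38,"pym":63,"u":26,"z":9},{"l":16,"vf":92}],"ti":{"ed":84,"jnj":{"krd":49,"nh":81,"sj":4,"u":82},"pba":68,"xje":{"b":24,"eh":17,"un":70,"wk":11}}}
After op 6 (remove /r/1/vf): {"ia":{"tyk":{"buo":2,"dts":4,"ms":12,"obg":82},"w":[98,3,76]},"r":[{"ob":38,"pym":63,"u":26,"z":9},{"l":16}],"ti":{"ed":84,"jnj":{"krd":49,"nh":81,"sj":4,"u":82},"pba":68,"xje":{"b":24,"eh":17,"un":70,"wk":11}}}
After op 7 (replace /ti 19): {"ia":{"tyk":{"buo":2,"dts":4,"ms":12,"obg":82},"w":[98,3,76]},"r":[{"ob":38,"pym":63,"u":26,"z":9},{"l":16}],"ti":19}
After op 8 (remove /ia): {"r":[{"ob":38,"pym":63,"u":26,"z":9},{"l":16}],"ti":19}
After op 9 (remove /r/0/ob): {"r":[{"pym":63,"u":26,"z":9},{"l":16}],"ti":19}
After op 10 (add /r/0/hwj 39): {"r":[{"hwj":39,"pym":63,"u":26,"z":9},{"l":16}],"ti":19}
After op 11 (replace /r 96): {"r":96,"ti":19}
After op 12 (replace /r 99): {"r":99,"ti":19}
After op 13 (add /dt 93): {"dt":93,"r":99,"ti":19}
After op 14 (replace /dt 56): {"dt":56,"r":99,"ti":19}
After op 15 (replace /ti 41): {"dt":56,"r":99,"ti":41}
After op 16 (remove /r): {"dt":56,"ti":41}
After op 17 (add /u 75): {"dt":56,"ti":41,"u":75}
After op 18 (remove /ti): {"dt":56,"u":75}
After op 19 (replace /u 43): {"dt":56,"u":43}
After op 20 (add /wu 1): {"dt":56,"u":43,"wu":1}
After op 21 (remove /dt): {"u":43,"wu":1}
After op 22 (add /w 84): {"u":43,"w":84,"wu":1}
After op 23 (replace /w 91): {"u":43,"w":91,"wu":1}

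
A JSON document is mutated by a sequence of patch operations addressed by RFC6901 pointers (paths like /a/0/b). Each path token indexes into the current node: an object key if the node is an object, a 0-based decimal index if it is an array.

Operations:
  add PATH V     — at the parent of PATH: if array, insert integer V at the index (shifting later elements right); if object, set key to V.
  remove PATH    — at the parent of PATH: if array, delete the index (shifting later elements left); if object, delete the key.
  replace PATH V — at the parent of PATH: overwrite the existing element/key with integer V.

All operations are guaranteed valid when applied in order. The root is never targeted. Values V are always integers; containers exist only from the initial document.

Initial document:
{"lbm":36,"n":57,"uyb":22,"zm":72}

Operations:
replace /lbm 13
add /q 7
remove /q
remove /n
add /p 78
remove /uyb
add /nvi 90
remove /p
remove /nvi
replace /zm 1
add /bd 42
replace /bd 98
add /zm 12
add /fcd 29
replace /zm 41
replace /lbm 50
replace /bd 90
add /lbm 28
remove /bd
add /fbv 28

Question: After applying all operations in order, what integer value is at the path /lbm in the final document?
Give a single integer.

After op 1 (replace /lbm 13): {"lbm":13,"n":57,"uyb":22,"zm":72}
After op 2 (add /q 7): {"lbm":13,"n":57,"q":7,"uyb":22,"zm":72}
After op 3 (remove /q): {"lbm":13,"n":57,"uyb":22,"zm":72}
After op 4 (remove /n): {"lbm":13,"uyb":22,"zm":72}
After op 5 (add /p 78): {"lbm":13,"p":78,"uyb":22,"zm":72}
After op 6 (remove /uyb): {"lbm":13,"p":78,"zm":72}
After op 7 (add /nvi 90): {"lbm":13,"nvi":90,"p":78,"zm":72}
After op 8 (remove /p): {"lbm":13,"nvi":90,"zm":72}
After op 9 (remove /nvi): {"lbm":13,"zm":72}
After op 10 (replace /zm 1): {"lbm":13,"zm":1}
After op 11 (add /bd 42): {"bd":42,"lbm":13,"zm":1}
After op 12 (replace /bd 98): {"bd":98,"lbm":13,"zm":1}
After op 13 (add /zm 12): {"bd":98,"lbm":13,"zm":12}
After op 14 (add /fcd 29): {"bd":98,"fcd":29,"lbm":13,"zm":12}
After op 15 (replace /zm 41): {"bd":98,"fcd":29,"lbm":13,"zm":41}
After op 16 (replace /lbm 50): {"bd":98,"fcd":29,"lbm":50,"zm":41}
After op 17 (replace /bd 90): {"bd":90,"fcd":29,"lbm":50,"zm":41}
After op 18 (add /lbm 28): {"bd":90,"fcd":29,"lbm":28,"zm":41}
After op 19 (remove /bd): {"fcd":29,"lbm":28,"zm":41}
After op 20 (add /fbv 28): {"fbv":28,"fcd":29,"lbm":28,"zm":41}
Value at /lbm: 28

Answer: 28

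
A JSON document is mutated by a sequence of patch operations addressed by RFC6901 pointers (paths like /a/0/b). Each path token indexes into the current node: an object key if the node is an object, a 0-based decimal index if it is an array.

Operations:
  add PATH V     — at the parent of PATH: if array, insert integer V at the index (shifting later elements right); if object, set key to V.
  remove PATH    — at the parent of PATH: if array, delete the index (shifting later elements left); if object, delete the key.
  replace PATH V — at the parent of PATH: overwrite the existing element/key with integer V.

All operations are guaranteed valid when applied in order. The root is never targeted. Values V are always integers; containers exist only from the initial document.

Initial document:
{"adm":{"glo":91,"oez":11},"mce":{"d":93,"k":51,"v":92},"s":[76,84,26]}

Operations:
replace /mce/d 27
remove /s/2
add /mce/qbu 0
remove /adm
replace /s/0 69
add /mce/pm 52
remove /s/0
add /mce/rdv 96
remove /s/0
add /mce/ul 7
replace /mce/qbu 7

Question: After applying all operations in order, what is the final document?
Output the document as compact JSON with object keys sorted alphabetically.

After op 1 (replace /mce/d 27): {"adm":{"glo":91,"oez":11},"mce":{"d":27,"k":51,"v":92},"s":[76,84,26]}
After op 2 (remove /s/2): {"adm":{"glo":91,"oez":11},"mce":{"d":27,"k":51,"v":92},"s":[76,84]}
After op 3 (add /mce/qbu 0): {"adm":{"glo":91,"oez":11},"mce":{"d":27,"k":51,"qbu":0,"v":92},"s":[76,84]}
After op 4 (remove /adm): {"mce":{"d":27,"k":51,"qbu":0,"v":92},"s":[76,84]}
After op 5 (replace /s/0 69): {"mce":{"d":27,"k":51,"qbu":0,"v":92},"s":[69,84]}
After op 6 (add /mce/pm 52): {"mce":{"d":27,"k":51,"pm":52,"qbu":0,"v":92},"s":[69,84]}
After op 7 (remove /s/0): {"mce":{"d":27,"k":51,"pm":52,"qbu":0,"v":92},"s":[84]}
After op 8 (add /mce/rdv 96): {"mce":{"d":27,"k":51,"pm":52,"qbu":0,"rdv":96,"v":92},"s":[84]}
After op 9 (remove /s/0): {"mce":{"d":27,"k":51,"pm":52,"qbu":0,"rdv":96,"v":92},"s":[]}
After op 10 (add /mce/ul 7): {"mce":{"d":27,"k":51,"pm":52,"qbu":0,"rdv":96,"ul":7,"v":92},"s":[]}
After op 11 (replace /mce/qbu 7): {"mce":{"d":27,"k":51,"pm":52,"qbu":7,"rdv":96,"ul":7,"v":92},"s":[]}

Answer: {"mce":{"d":27,"k":51,"pm":52,"qbu":7,"rdv":96,"ul":7,"v":92},"s":[]}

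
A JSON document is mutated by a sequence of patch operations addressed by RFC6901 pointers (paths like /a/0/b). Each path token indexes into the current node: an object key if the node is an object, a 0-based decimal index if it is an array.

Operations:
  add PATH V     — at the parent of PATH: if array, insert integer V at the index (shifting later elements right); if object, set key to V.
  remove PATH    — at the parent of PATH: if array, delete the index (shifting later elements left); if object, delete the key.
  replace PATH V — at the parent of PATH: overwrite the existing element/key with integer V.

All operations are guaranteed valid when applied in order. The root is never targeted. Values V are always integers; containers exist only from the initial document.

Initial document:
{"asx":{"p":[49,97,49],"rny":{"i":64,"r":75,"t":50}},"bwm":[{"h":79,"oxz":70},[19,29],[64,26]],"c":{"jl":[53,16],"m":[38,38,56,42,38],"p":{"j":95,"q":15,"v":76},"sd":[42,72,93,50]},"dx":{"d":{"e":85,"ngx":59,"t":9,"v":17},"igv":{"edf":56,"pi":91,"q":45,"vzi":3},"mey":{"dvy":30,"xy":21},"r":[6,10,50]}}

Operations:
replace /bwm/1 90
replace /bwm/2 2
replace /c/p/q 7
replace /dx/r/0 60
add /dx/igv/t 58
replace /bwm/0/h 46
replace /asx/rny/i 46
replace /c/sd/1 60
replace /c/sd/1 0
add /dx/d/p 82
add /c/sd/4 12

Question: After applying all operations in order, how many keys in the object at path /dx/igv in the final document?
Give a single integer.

Answer: 5

Derivation:
After op 1 (replace /bwm/1 90): {"asx":{"p":[49,97,49],"rny":{"i":64,"r":75,"t":50}},"bwm":[{"h":79,"oxz":70},90,[64,26]],"c":{"jl":[53,16],"m":[38,38,56,42,38],"p":{"j":95,"q":15,"v":76},"sd":[42,72,93,50]},"dx":{"d":{"e":85,"ngx":59,"t":9,"v":17},"igv":{"edf":56,"pi":91,"q":45,"vzi":3},"mey":{"dvy":30,"xy":21},"r":[6,10,50]}}
After op 2 (replace /bwm/2 2): {"asx":{"p":[49,97,49],"rny":{"i":64,"r":75,"t":50}},"bwm":[{"h":79,"oxz":70},90,2],"c":{"jl":[53,16],"m":[38,38,56,42,38],"p":{"j":95,"q":15,"v":76},"sd":[42,72,93,50]},"dx":{"d":{"e":85,"ngx":59,"t":9,"v":17},"igv":{"edf":56,"pi":91,"q":45,"vzi":3},"mey":{"dvy":30,"xy":21},"r":[6,10,50]}}
After op 3 (replace /c/p/q 7): {"asx":{"p":[49,97,49],"rny":{"i":64,"r":75,"t":50}},"bwm":[{"h":79,"oxz":70},90,2],"c":{"jl":[53,16],"m":[38,38,56,42,38],"p":{"j":95,"q":7,"v":76},"sd":[42,72,93,50]},"dx":{"d":{"e":85,"ngx":59,"t":9,"v":17},"igv":{"edf":56,"pi":91,"q":45,"vzi":3},"mey":{"dvy":30,"xy":21},"r":[6,10,50]}}
After op 4 (replace /dx/r/0 60): {"asx":{"p":[49,97,49],"rny":{"i":64,"r":75,"t":50}},"bwm":[{"h":79,"oxz":70},90,2],"c":{"jl":[53,16],"m":[38,38,56,42,38],"p":{"j":95,"q":7,"v":76},"sd":[42,72,93,50]},"dx":{"d":{"e":85,"ngx":59,"t":9,"v":17},"igv":{"edf":56,"pi":91,"q":45,"vzi":3},"mey":{"dvy":30,"xy":21},"r":[60,10,50]}}
After op 5 (add /dx/igv/t 58): {"asx":{"p":[49,97,49],"rny":{"i":64,"r":75,"t":50}},"bwm":[{"h":79,"oxz":70},90,2],"c":{"jl":[53,16],"m":[38,38,56,42,38],"p":{"j":95,"q":7,"v":76},"sd":[42,72,93,50]},"dx":{"d":{"e":85,"ngx":59,"t":9,"v":17},"igv":{"edf":56,"pi":91,"q":45,"t":58,"vzi":3},"mey":{"dvy":30,"xy":21},"r":[60,10,50]}}
After op 6 (replace /bwm/0/h 46): {"asx":{"p":[49,97,49],"rny":{"i":64,"r":75,"t":50}},"bwm":[{"h":46,"oxz":70},90,2],"c":{"jl":[53,16],"m":[38,38,56,42,38],"p":{"j":95,"q":7,"v":76},"sd":[42,72,93,50]},"dx":{"d":{"e":85,"ngx":59,"t":9,"v":17},"igv":{"edf":56,"pi":91,"q":45,"t":58,"vzi":3},"mey":{"dvy":30,"xy":21},"r":[60,10,50]}}
After op 7 (replace /asx/rny/i 46): {"asx":{"p":[49,97,49],"rny":{"i":46,"r":75,"t":50}},"bwm":[{"h":46,"oxz":70},90,2],"c":{"jl":[53,16],"m":[38,38,56,42,38],"p":{"j":95,"q":7,"v":76},"sd":[42,72,93,50]},"dx":{"d":{"e":85,"ngx":59,"t":9,"v":17},"igv":{"edf":56,"pi":91,"q":45,"t":58,"vzi":3},"mey":{"dvy":30,"xy":21},"r":[60,10,50]}}
After op 8 (replace /c/sd/1 60): {"asx":{"p":[49,97,49],"rny":{"i":46,"r":75,"t":50}},"bwm":[{"h":46,"oxz":70},90,2],"c":{"jl":[53,16],"m":[38,38,56,42,38],"p":{"j":95,"q":7,"v":76},"sd":[42,60,93,50]},"dx":{"d":{"e":85,"ngx":59,"t":9,"v":17},"igv":{"edf":56,"pi":91,"q":45,"t":58,"vzi":3},"mey":{"dvy":30,"xy":21},"r":[60,10,50]}}
After op 9 (replace /c/sd/1 0): {"asx":{"p":[49,97,49],"rny":{"i":46,"r":75,"t":50}},"bwm":[{"h":46,"oxz":70},90,2],"c":{"jl":[53,16],"m":[38,38,56,42,38],"p":{"j":95,"q":7,"v":76},"sd":[42,0,93,50]},"dx":{"d":{"e":85,"ngx":59,"t":9,"v":17},"igv":{"edf":56,"pi":91,"q":45,"t":58,"vzi":3},"mey":{"dvy":30,"xy":21},"r":[60,10,50]}}
After op 10 (add /dx/d/p 82): {"asx":{"p":[49,97,49],"rny":{"i":46,"r":75,"t":50}},"bwm":[{"h":46,"oxz":70},90,2],"c":{"jl":[53,16],"m":[38,38,56,42,38],"p":{"j":95,"q":7,"v":76},"sd":[42,0,93,50]},"dx":{"d":{"e":85,"ngx":59,"p":82,"t":9,"v":17},"igv":{"edf":56,"pi":91,"q":45,"t":58,"vzi":3},"mey":{"dvy":30,"xy":21},"r":[60,10,50]}}
After op 11 (add /c/sd/4 12): {"asx":{"p":[49,97,49],"rny":{"i":46,"r":75,"t":50}},"bwm":[{"h":46,"oxz":70},90,2],"c":{"jl":[53,16],"m":[38,38,56,42,38],"p":{"j":95,"q":7,"v":76},"sd":[42,0,93,50,12]},"dx":{"d":{"e":85,"ngx":59,"p":82,"t":9,"v":17},"igv":{"edf":56,"pi":91,"q":45,"t":58,"vzi":3},"mey":{"dvy":30,"xy":21},"r":[60,10,50]}}
Size at path /dx/igv: 5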